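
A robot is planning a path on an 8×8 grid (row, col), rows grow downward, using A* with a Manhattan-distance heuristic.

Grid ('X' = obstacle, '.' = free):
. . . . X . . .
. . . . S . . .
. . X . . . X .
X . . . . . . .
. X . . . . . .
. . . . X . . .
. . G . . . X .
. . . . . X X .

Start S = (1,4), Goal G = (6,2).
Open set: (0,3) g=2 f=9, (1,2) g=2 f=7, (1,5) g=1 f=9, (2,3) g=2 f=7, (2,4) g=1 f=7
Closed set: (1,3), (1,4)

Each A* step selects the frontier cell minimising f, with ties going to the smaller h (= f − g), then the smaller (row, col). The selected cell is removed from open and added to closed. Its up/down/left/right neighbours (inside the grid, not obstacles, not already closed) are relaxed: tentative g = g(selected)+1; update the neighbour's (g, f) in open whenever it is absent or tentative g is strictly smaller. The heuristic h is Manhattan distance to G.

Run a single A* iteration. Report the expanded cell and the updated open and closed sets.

step 1: expand (1,2) (f=7, h=5) → closed; open now [(0,2) g=3 f=9, (0,3) g=2 f=9, (1,1) g=3 f=9, (1,5) g=1 f=9, (2,3) g=2 f=7, (2,4) g=1 f=7]

expanded=(1,2); open=[(0,2) g=3 f=9, (0,3) g=2 f=9, (1,1) g=3 f=9, (1,5) g=1 f=9, (2,3) g=2 f=7, (2,4) g=1 f=7]; closed=[(1,2), (1,3), (1,4)]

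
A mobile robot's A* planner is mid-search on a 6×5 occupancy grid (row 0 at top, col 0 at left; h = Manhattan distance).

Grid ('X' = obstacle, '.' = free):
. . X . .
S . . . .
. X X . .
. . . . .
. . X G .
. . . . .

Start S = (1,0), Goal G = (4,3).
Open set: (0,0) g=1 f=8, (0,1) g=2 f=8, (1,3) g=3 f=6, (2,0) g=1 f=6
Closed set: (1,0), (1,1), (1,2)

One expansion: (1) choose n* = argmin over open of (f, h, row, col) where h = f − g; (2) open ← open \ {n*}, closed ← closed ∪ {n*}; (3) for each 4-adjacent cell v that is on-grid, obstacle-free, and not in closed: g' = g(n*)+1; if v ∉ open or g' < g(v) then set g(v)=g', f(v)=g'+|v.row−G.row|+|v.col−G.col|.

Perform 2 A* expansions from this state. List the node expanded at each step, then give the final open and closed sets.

order=[(1,3) → (2,3)]; open=[(0,0) g=1 f=8, (0,1) g=2 f=8, (0,3) g=4 f=8, (1,4) g=4 f=8, (2,0) g=1 f=6, (2,4) g=5 f=8, (3,3) g=5 f=6]; closed=[(1,0), (1,1), (1,2), (1,3), (2,3)]

step 1: expand (1,3) (f=6, h=3) → closed; open now [(0,0) g=1 f=8, (0,1) g=2 f=8, (0,3) g=4 f=8, (1,4) g=4 f=8, (2,0) g=1 f=6, (2,3) g=4 f=6]
step 2: expand (2,3) (f=6, h=2) → closed; open now [(0,0) g=1 f=8, (0,1) g=2 f=8, (0,3) g=4 f=8, (1,4) g=4 f=8, (2,0) g=1 f=6, (2,4) g=5 f=8, (3,3) g=5 f=6]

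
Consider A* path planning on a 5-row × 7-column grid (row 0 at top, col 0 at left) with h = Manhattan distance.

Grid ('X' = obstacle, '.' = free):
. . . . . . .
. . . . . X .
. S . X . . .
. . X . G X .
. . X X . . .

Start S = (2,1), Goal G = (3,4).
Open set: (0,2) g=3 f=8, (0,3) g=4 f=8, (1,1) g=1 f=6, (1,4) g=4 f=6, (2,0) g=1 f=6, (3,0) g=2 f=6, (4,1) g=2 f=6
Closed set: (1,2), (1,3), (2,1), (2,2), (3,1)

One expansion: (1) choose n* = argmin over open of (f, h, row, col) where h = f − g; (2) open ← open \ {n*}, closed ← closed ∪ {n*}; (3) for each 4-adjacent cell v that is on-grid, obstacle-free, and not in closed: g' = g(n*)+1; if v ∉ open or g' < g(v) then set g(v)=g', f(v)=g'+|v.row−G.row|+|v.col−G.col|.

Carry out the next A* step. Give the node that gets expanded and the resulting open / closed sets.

expanded=(1,4); open=[(0,2) g=3 f=8, (0,3) g=4 f=8, (0,4) g=5 f=8, (1,1) g=1 f=6, (2,0) g=1 f=6, (2,4) g=5 f=6, (3,0) g=2 f=6, (4,1) g=2 f=6]; closed=[(1,2), (1,3), (1,4), (2,1), (2,2), (3,1)]

step 1: expand (1,4) (f=6, h=2) → closed; open now [(0,2) g=3 f=8, (0,3) g=4 f=8, (0,4) g=5 f=8, (1,1) g=1 f=6, (2,0) g=1 f=6, (2,4) g=5 f=6, (3,0) g=2 f=6, (4,1) g=2 f=6]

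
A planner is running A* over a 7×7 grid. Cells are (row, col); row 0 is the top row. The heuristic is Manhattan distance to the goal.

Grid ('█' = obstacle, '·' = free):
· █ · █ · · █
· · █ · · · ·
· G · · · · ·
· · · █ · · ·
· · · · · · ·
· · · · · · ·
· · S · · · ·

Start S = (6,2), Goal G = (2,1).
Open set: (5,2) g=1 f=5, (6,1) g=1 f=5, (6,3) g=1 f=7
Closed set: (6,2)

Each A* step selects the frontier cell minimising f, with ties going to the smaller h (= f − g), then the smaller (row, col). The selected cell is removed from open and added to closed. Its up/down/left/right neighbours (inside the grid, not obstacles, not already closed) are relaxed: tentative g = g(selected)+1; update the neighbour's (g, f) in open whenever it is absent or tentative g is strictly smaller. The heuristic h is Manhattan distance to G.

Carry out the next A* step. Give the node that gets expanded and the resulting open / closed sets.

expanded=(5,2); open=[(4,2) g=2 f=5, (5,1) g=2 f=5, (5,3) g=2 f=7, (6,1) g=1 f=5, (6,3) g=1 f=7]; closed=[(5,2), (6,2)]

step 1: expand (5,2) (f=5, h=4) → closed; open now [(4,2) g=2 f=5, (5,1) g=2 f=5, (5,3) g=2 f=7, (6,1) g=1 f=5, (6,3) g=1 f=7]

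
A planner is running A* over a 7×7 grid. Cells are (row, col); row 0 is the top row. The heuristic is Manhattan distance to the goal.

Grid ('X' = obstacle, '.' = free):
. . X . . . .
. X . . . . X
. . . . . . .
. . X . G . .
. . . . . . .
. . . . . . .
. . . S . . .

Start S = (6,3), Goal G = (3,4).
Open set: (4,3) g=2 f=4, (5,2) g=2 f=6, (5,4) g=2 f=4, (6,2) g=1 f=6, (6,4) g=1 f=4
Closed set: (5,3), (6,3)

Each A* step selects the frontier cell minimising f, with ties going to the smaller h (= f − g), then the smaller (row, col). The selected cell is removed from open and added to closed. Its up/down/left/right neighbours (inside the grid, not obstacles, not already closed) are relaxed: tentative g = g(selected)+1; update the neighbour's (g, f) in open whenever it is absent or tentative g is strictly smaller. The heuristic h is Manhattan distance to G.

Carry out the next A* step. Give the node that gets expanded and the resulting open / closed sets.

expanded=(4,3); open=[(3,3) g=3 f=4, (4,2) g=3 f=6, (4,4) g=3 f=4, (5,2) g=2 f=6, (5,4) g=2 f=4, (6,2) g=1 f=6, (6,4) g=1 f=4]; closed=[(4,3), (5,3), (6,3)]

step 1: expand (4,3) (f=4, h=2) → closed; open now [(3,3) g=3 f=4, (4,2) g=3 f=6, (4,4) g=3 f=4, (5,2) g=2 f=6, (5,4) g=2 f=4, (6,2) g=1 f=6, (6,4) g=1 f=4]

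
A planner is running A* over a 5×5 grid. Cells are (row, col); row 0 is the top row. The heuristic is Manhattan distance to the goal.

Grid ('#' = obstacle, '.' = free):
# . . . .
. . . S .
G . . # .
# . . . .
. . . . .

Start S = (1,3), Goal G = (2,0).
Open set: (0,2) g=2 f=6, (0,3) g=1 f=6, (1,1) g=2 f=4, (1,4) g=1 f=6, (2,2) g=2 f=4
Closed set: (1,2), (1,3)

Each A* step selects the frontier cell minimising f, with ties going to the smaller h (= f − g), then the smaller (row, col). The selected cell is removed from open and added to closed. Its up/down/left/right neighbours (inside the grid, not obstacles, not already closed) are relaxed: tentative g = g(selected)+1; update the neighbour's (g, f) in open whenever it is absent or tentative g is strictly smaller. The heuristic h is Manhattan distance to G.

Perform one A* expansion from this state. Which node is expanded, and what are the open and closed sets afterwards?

expanded=(1,1); open=[(0,1) g=3 f=6, (0,2) g=2 f=6, (0,3) g=1 f=6, (1,0) g=3 f=4, (1,4) g=1 f=6, (2,1) g=3 f=4, (2,2) g=2 f=4]; closed=[(1,1), (1,2), (1,3)]

step 1: expand (1,1) (f=4, h=2) → closed; open now [(0,1) g=3 f=6, (0,2) g=2 f=6, (0,3) g=1 f=6, (1,0) g=3 f=4, (1,4) g=1 f=6, (2,1) g=3 f=4, (2,2) g=2 f=4]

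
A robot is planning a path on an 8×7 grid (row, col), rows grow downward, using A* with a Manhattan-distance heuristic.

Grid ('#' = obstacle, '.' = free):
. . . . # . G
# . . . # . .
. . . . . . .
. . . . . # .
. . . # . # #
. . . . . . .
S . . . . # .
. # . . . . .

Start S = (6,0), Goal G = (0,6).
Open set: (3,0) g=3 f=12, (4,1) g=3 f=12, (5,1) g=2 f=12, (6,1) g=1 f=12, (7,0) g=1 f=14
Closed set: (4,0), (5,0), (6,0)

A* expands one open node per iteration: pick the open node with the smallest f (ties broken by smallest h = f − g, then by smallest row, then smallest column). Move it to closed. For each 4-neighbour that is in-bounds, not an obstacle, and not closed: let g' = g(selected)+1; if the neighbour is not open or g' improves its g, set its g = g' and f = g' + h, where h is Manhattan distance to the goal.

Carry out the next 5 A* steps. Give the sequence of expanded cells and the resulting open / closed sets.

order=[(3,0) → (2,0) → (2,1) → (1,1) → (0,1)]; open=[(0,0) g=8 f=14, (0,2) g=8 f=12, (1,2) g=7 f=12, (2,2) g=6 f=12, (3,1) g=4 f=12, (4,1) g=3 f=12, (5,1) g=2 f=12, (6,1) g=1 f=12, (7,0) g=1 f=14]; closed=[(0,1), (1,1), (2,0), (2,1), (3,0), (4,0), (5,0), (6,0)]

step 1: expand (3,0) (f=12, h=9) → closed; open now [(2,0) g=4 f=12, (3,1) g=4 f=12, (4,1) g=3 f=12, (5,1) g=2 f=12, (6,1) g=1 f=12, (7,0) g=1 f=14]
step 2: expand (2,0) (f=12, h=8) → closed; open now [(2,1) g=5 f=12, (3,1) g=4 f=12, (4,1) g=3 f=12, (5,1) g=2 f=12, (6,1) g=1 f=12, (7,0) g=1 f=14]
step 3: expand (2,1) (f=12, h=7) → closed; open now [(1,1) g=6 f=12, (2,2) g=6 f=12, (3,1) g=4 f=12, (4,1) g=3 f=12, (5,1) g=2 f=12, (6,1) g=1 f=12, (7,0) g=1 f=14]
step 4: expand (1,1) (f=12, h=6) → closed; open now [(0,1) g=7 f=12, (1,2) g=7 f=12, (2,2) g=6 f=12, (3,1) g=4 f=12, (4,1) g=3 f=12, (5,1) g=2 f=12, (6,1) g=1 f=12, (7,0) g=1 f=14]
step 5: expand (0,1) (f=12, h=5) → closed; open now [(0,0) g=8 f=14, (0,2) g=8 f=12, (1,2) g=7 f=12, (2,2) g=6 f=12, (3,1) g=4 f=12, (4,1) g=3 f=12, (5,1) g=2 f=12, (6,1) g=1 f=12, (7,0) g=1 f=14]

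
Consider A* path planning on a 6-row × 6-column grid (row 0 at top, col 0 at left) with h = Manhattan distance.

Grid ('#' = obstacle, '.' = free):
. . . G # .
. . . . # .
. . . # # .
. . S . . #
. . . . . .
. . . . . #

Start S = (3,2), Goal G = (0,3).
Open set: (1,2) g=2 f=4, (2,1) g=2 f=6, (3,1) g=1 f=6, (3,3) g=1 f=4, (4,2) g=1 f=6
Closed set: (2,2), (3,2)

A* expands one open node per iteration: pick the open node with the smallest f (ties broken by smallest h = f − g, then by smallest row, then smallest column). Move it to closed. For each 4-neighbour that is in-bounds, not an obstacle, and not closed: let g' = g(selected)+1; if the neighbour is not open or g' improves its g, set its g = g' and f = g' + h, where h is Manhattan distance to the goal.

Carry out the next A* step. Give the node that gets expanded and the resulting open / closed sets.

expanded=(1,2); open=[(0,2) g=3 f=4, (1,1) g=3 f=6, (1,3) g=3 f=4, (2,1) g=2 f=6, (3,1) g=1 f=6, (3,3) g=1 f=4, (4,2) g=1 f=6]; closed=[(1,2), (2,2), (3,2)]

step 1: expand (1,2) (f=4, h=2) → closed; open now [(0,2) g=3 f=4, (1,1) g=3 f=6, (1,3) g=3 f=4, (2,1) g=2 f=6, (3,1) g=1 f=6, (3,3) g=1 f=4, (4,2) g=1 f=6]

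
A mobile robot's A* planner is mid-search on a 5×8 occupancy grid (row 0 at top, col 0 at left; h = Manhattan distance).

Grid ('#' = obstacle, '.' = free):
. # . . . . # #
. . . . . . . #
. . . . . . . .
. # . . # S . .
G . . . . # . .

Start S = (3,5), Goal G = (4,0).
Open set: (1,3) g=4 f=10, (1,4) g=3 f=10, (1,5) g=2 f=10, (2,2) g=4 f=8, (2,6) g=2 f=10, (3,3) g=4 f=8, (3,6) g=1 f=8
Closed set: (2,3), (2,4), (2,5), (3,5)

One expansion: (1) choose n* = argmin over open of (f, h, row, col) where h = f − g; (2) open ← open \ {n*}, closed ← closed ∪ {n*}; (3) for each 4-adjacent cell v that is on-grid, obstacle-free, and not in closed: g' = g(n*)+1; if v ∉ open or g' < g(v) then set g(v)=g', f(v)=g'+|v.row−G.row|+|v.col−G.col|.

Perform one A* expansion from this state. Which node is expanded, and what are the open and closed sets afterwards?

step 1: expand (2,2) (f=8, h=4) → closed; open now [(1,2) g=5 f=10, (1,3) g=4 f=10, (1,4) g=3 f=10, (1,5) g=2 f=10, (2,1) g=5 f=8, (2,6) g=2 f=10, (3,2) g=5 f=8, (3,3) g=4 f=8, (3,6) g=1 f=8]

expanded=(2,2); open=[(1,2) g=5 f=10, (1,3) g=4 f=10, (1,4) g=3 f=10, (1,5) g=2 f=10, (2,1) g=5 f=8, (2,6) g=2 f=10, (3,2) g=5 f=8, (3,3) g=4 f=8, (3,6) g=1 f=8]; closed=[(2,2), (2,3), (2,4), (2,5), (3,5)]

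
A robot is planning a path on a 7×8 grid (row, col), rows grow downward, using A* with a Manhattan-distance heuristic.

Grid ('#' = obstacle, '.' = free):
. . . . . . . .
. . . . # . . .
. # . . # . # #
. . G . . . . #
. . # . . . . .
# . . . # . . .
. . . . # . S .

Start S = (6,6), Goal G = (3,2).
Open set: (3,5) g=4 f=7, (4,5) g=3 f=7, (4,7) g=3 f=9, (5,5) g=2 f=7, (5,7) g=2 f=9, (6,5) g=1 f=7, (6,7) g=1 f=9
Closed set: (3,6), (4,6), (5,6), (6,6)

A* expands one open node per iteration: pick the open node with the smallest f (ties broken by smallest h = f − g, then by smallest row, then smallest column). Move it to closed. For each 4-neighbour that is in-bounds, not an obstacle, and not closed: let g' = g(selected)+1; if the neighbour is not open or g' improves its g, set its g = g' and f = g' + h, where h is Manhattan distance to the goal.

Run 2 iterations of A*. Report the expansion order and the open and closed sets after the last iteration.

step 1: expand (3,5) (f=7, h=3) → closed; open now [(2,5) g=5 f=9, (3,4) g=5 f=7, (4,5) g=3 f=7, (4,7) g=3 f=9, (5,5) g=2 f=7, (5,7) g=2 f=9, (6,5) g=1 f=7, (6,7) g=1 f=9]
step 2: expand (3,4) (f=7, h=2) → closed; open now [(2,5) g=5 f=9, (3,3) g=6 f=7, (4,4) g=6 f=9, (4,5) g=3 f=7, (4,7) g=3 f=9, (5,5) g=2 f=7, (5,7) g=2 f=9, (6,5) g=1 f=7, (6,7) g=1 f=9]

order=[(3,5) → (3,4)]; open=[(2,5) g=5 f=9, (3,3) g=6 f=7, (4,4) g=6 f=9, (4,5) g=3 f=7, (4,7) g=3 f=9, (5,5) g=2 f=7, (5,7) g=2 f=9, (6,5) g=1 f=7, (6,7) g=1 f=9]; closed=[(3,4), (3,5), (3,6), (4,6), (5,6), (6,6)]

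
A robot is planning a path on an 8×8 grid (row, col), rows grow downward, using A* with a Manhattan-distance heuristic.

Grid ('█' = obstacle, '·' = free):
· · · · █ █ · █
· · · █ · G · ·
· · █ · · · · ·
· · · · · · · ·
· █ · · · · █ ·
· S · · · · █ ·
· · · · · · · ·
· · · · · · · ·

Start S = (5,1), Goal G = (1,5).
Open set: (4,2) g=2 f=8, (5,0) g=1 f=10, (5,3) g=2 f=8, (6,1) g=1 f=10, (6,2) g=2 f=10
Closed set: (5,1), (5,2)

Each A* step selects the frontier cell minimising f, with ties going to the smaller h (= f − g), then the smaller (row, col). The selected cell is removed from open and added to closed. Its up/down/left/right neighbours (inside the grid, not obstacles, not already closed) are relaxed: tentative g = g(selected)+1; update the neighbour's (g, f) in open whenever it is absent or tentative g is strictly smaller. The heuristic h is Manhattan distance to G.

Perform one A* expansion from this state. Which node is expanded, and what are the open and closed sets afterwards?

step 1: expand (4,2) (f=8, h=6) → closed; open now [(3,2) g=3 f=8, (4,3) g=3 f=8, (5,0) g=1 f=10, (5,3) g=2 f=8, (6,1) g=1 f=10, (6,2) g=2 f=10]

expanded=(4,2); open=[(3,2) g=3 f=8, (4,3) g=3 f=8, (5,0) g=1 f=10, (5,3) g=2 f=8, (6,1) g=1 f=10, (6,2) g=2 f=10]; closed=[(4,2), (5,1), (5,2)]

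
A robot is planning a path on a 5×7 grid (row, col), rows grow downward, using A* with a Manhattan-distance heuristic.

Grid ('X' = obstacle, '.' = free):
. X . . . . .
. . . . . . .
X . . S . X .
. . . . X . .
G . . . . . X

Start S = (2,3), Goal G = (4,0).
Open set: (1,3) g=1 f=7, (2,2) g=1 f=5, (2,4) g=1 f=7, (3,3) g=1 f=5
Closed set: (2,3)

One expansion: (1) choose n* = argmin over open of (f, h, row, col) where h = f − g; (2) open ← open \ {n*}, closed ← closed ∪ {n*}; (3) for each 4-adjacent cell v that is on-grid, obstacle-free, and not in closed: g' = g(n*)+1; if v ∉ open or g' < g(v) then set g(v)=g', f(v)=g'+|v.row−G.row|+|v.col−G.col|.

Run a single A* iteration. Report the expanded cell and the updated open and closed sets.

step 1: expand (2,2) (f=5, h=4) → closed; open now [(1,2) g=2 f=7, (1,3) g=1 f=7, (2,1) g=2 f=5, (2,4) g=1 f=7, (3,2) g=2 f=5, (3,3) g=1 f=5]

expanded=(2,2); open=[(1,2) g=2 f=7, (1,3) g=1 f=7, (2,1) g=2 f=5, (2,4) g=1 f=7, (3,2) g=2 f=5, (3,3) g=1 f=5]; closed=[(2,2), (2,3)]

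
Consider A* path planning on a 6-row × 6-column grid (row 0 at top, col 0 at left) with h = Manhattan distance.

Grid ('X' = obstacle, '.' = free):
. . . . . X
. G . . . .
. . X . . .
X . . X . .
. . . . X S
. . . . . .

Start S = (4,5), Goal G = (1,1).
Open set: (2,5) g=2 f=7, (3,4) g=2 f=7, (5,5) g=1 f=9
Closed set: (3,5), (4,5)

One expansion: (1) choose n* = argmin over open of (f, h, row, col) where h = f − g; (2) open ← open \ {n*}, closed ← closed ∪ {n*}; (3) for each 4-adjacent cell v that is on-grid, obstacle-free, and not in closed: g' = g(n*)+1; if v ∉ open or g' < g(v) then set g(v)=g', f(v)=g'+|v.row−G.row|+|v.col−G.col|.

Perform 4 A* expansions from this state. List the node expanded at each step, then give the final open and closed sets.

order=[(2,5) → (1,5) → (1,4) → (1,3)]; open=[(0,3) g=6 f=9, (0,4) g=5 f=9, (1,2) g=6 f=7, (2,3) g=6 f=9, (2,4) g=3 f=7, (3,4) g=2 f=7, (5,5) g=1 f=9]; closed=[(1,3), (1,4), (1,5), (2,5), (3,5), (4,5)]

step 1: expand (2,5) (f=7, h=5) → closed; open now [(1,5) g=3 f=7, (2,4) g=3 f=7, (3,4) g=2 f=7, (5,5) g=1 f=9]
step 2: expand (1,5) (f=7, h=4) → closed; open now [(1,4) g=4 f=7, (2,4) g=3 f=7, (3,4) g=2 f=7, (5,5) g=1 f=9]
step 3: expand (1,4) (f=7, h=3) → closed; open now [(0,4) g=5 f=9, (1,3) g=5 f=7, (2,4) g=3 f=7, (3,4) g=2 f=7, (5,5) g=1 f=9]
step 4: expand (1,3) (f=7, h=2) → closed; open now [(0,3) g=6 f=9, (0,4) g=5 f=9, (1,2) g=6 f=7, (2,3) g=6 f=9, (2,4) g=3 f=7, (3,4) g=2 f=7, (5,5) g=1 f=9]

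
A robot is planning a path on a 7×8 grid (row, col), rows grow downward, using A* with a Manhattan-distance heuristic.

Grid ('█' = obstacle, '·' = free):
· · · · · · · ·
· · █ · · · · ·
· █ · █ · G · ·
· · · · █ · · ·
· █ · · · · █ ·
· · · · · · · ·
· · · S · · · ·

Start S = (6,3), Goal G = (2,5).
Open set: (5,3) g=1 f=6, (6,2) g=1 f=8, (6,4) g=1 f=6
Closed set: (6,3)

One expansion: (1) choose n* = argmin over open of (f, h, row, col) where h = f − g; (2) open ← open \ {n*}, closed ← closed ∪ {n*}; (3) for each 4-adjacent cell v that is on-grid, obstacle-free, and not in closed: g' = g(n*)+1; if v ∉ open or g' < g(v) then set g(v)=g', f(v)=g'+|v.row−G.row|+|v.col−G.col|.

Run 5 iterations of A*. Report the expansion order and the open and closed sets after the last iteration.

step 1: expand (5,3) (f=6, h=5) → closed; open now [(4,3) g=2 f=6, (5,2) g=2 f=8, (5,4) g=2 f=6, (6,2) g=1 f=8, (6,4) g=1 f=6]
step 2: expand (4,3) (f=6, h=4) → closed; open now [(3,3) g=3 f=6, (4,2) g=3 f=8, (4,4) g=3 f=6, (5,2) g=2 f=8, (5,4) g=2 f=6, (6,2) g=1 f=8, (6,4) g=1 f=6]
step 3: expand (3,3) (f=6, h=3) → closed; open now [(3,2) g=4 f=8, (4,2) g=3 f=8, (4,4) g=3 f=6, (5,2) g=2 f=8, (5,4) g=2 f=6, (6,2) g=1 f=8, (6,4) g=1 f=6]
step 4: expand (4,4) (f=6, h=3) → closed; open now [(3,2) g=4 f=8, (4,2) g=3 f=8, (4,5) g=4 f=6, (5,2) g=2 f=8, (5,4) g=2 f=6, (6,2) g=1 f=8, (6,4) g=1 f=6]
step 5: expand (4,5) (f=6, h=2) → closed; open now [(3,2) g=4 f=8, (3,5) g=5 f=6, (4,2) g=3 f=8, (5,2) g=2 f=8, (5,4) g=2 f=6, (5,5) g=5 f=8, (6,2) g=1 f=8, (6,4) g=1 f=6]

order=[(5,3) → (4,3) → (3,3) → (4,4) → (4,5)]; open=[(3,2) g=4 f=8, (3,5) g=5 f=6, (4,2) g=3 f=8, (5,2) g=2 f=8, (5,4) g=2 f=6, (5,5) g=5 f=8, (6,2) g=1 f=8, (6,4) g=1 f=6]; closed=[(3,3), (4,3), (4,4), (4,5), (5,3), (6,3)]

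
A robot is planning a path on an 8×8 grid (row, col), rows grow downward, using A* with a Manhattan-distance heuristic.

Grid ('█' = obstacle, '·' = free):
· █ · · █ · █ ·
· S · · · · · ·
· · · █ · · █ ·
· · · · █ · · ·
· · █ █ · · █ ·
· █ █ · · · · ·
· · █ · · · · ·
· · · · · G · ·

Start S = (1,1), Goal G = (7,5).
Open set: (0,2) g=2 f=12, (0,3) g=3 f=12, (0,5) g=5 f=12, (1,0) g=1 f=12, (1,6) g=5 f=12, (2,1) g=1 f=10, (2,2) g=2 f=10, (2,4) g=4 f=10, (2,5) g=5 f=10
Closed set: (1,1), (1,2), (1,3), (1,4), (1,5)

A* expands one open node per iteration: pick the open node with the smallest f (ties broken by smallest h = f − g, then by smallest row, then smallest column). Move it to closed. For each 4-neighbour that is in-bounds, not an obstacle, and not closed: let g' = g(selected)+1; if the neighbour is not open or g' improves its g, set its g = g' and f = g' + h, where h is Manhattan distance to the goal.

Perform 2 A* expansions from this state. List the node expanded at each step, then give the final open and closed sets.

step 1: expand (2,5) (f=10, h=5) → closed; open now [(0,2) g=2 f=12, (0,3) g=3 f=12, (0,5) g=5 f=12, (1,0) g=1 f=12, (1,6) g=5 f=12, (2,1) g=1 f=10, (2,2) g=2 f=10, (2,4) g=4 f=10, (3,5) g=6 f=10]
step 2: expand (3,5) (f=10, h=4) → closed; open now [(0,2) g=2 f=12, (0,3) g=3 f=12, (0,5) g=5 f=12, (1,0) g=1 f=12, (1,6) g=5 f=12, (2,1) g=1 f=10, (2,2) g=2 f=10, (2,4) g=4 f=10, (3,6) g=7 f=12, (4,5) g=7 f=10]

order=[(2,5) → (3,5)]; open=[(0,2) g=2 f=12, (0,3) g=3 f=12, (0,5) g=5 f=12, (1,0) g=1 f=12, (1,6) g=5 f=12, (2,1) g=1 f=10, (2,2) g=2 f=10, (2,4) g=4 f=10, (3,6) g=7 f=12, (4,5) g=7 f=10]; closed=[(1,1), (1,2), (1,3), (1,4), (1,5), (2,5), (3,5)]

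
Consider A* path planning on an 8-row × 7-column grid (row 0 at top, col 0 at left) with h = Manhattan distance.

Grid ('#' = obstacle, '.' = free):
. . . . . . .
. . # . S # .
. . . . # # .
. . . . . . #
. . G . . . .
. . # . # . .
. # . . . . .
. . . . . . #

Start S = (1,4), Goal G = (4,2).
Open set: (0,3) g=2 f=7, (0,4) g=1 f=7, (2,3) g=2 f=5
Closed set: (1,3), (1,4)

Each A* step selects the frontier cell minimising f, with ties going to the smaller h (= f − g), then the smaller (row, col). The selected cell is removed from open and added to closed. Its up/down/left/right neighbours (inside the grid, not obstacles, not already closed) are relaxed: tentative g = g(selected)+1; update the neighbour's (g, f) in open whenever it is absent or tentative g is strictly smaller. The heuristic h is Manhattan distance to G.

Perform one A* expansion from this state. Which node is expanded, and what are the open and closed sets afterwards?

step 1: expand (2,3) (f=5, h=3) → closed; open now [(0,3) g=2 f=7, (0,4) g=1 f=7, (2,2) g=3 f=5, (3,3) g=3 f=5]

expanded=(2,3); open=[(0,3) g=2 f=7, (0,4) g=1 f=7, (2,2) g=3 f=5, (3,3) g=3 f=5]; closed=[(1,3), (1,4), (2,3)]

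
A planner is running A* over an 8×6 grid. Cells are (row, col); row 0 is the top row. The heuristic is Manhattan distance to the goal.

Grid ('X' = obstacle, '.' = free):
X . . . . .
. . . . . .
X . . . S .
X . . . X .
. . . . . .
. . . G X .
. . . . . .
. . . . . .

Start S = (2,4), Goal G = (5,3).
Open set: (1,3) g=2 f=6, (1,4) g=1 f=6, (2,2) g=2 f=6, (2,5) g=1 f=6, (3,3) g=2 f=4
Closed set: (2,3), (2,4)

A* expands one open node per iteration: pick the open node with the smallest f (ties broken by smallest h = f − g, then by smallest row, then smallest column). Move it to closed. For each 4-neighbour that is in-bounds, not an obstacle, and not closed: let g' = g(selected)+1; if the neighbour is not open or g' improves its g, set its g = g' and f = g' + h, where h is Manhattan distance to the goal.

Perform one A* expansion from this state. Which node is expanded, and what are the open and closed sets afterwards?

expanded=(3,3); open=[(1,3) g=2 f=6, (1,4) g=1 f=6, (2,2) g=2 f=6, (2,5) g=1 f=6, (3,2) g=3 f=6, (4,3) g=3 f=4]; closed=[(2,3), (2,4), (3,3)]

step 1: expand (3,3) (f=4, h=2) → closed; open now [(1,3) g=2 f=6, (1,4) g=1 f=6, (2,2) g=2 f=6, (2,5) g=1 f=6, (3,2) g=3 f=6, (4,3) g=3 f=4]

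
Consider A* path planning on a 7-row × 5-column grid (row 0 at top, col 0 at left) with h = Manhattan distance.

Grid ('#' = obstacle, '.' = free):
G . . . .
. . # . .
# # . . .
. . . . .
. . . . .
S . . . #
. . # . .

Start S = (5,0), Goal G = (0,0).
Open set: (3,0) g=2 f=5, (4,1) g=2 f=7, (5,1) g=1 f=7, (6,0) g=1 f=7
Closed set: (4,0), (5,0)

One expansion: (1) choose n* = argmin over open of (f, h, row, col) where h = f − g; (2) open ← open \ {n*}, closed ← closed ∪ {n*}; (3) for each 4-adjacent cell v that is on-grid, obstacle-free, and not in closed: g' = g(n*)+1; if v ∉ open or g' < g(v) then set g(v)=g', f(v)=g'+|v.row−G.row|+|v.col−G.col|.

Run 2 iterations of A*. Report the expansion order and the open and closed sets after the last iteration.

step 1: expand (3,0) (f=5, h=3) → closed; open now [(3,1) g=3 f=7, (4,1) g=2 f=7, (5,1) g=1 f=7, (6,0) g=1 f=7]
step 2: expand (3,1) (f=7, h=4) → closed; open now [(3,2) g=4 f=9, (4,1) g=2 f=7, (5,1) g=1 f=7, (6,0) g=1 f=7]

order=[(3,0) → (3,1)]; open=[(3,2) g=4 f=9, (4,1) g=2 f=7, (5,1) g=1 f=7, (6,0) g=1 f=7]; closed=[(3,0), (3,1), (4,0), (5,0)]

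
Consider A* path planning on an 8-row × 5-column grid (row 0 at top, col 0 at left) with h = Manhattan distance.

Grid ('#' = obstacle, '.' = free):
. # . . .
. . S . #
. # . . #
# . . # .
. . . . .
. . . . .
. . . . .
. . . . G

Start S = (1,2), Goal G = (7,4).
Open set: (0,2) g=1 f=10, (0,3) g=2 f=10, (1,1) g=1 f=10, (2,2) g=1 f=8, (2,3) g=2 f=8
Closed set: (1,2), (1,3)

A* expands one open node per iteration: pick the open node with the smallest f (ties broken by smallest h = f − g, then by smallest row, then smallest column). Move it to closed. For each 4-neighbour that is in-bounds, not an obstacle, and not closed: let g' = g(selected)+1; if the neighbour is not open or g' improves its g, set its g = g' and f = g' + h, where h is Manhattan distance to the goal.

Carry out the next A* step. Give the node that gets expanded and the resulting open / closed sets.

step 1: expand (2,3) (f=8, h=6) → closed; open now [(0,2) g=1 f=10, (0,3) g=2 f=10, (1,1) g=1 f=10, (2,2) g=1 f=8]

expanded=(2,3); open=[(0,2) g=1 f=10, (0,3) g=2 f=10, (1,1) g=1 f=10, (2,2) g=1 f=8]; closed=[(1,2), (1,3), (2,3)]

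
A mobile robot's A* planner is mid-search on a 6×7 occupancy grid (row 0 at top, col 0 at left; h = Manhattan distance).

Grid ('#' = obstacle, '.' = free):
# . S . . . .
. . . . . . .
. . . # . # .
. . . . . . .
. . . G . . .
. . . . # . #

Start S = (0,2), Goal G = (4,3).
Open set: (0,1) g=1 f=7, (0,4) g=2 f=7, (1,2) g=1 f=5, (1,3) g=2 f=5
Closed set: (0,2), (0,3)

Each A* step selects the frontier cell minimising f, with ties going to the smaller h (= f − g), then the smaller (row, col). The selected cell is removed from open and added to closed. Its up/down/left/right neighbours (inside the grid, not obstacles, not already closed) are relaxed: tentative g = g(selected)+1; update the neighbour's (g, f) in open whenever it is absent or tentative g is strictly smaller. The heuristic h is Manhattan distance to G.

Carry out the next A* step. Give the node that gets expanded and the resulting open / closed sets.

step 1: expand (1,3) (f=5, h=3) → closed; open now [(0,1) g=1 f=7, (0,4) g=2 f=7, (1,2) g=1 f=5, (1,4) g=3 f=7]

expanded=(1,3); open=[(0,1) g=1 f=7, (0,4) g=2 f=7, (1,2) g=1 f=5, (1,4) g=3 f=7]; closed=[(0,2), (0,3), (1,3)]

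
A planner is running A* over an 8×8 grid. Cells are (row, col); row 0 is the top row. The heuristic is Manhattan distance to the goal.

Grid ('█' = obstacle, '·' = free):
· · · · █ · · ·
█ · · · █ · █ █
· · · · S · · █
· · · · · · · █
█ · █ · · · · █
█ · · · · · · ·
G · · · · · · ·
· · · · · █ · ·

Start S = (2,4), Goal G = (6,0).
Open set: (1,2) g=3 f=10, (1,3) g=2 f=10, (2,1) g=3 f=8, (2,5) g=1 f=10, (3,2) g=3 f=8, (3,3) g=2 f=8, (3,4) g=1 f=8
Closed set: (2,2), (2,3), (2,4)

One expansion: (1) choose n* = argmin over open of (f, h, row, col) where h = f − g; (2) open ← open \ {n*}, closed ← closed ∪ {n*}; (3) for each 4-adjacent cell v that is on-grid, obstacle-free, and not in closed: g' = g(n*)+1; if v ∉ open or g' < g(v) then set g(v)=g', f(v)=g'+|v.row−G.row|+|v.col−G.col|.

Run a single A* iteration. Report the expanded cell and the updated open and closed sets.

expanded=(2,1); open=[(1,1) g=4 f=10, (1,2) g=3 f=10, (1,3) g=2 f=10, (2,0) g=4 f=8, (2,5) g=1 f=10, (3,1) g=4 f=8, (3,2) g=3 f=8, (3,3) g=2 f=8, (3,4) g=1 f=8]; closed=[(2,1), (2,2), (2,3), (2,4)]

step 1: expand (2,1) (f=8, h=5) → closed; open now [(1,1) g=4 f=10, (1,2) g=3 f=10, (1,3) g=2 f=10, (2,0) g=4 f=8, (2,5) g=1 f=10, (3,1) g=4 f=8, (3,2) g=3 f=8, (3,3) g=2 f=8, (3,4) g=1 f=8]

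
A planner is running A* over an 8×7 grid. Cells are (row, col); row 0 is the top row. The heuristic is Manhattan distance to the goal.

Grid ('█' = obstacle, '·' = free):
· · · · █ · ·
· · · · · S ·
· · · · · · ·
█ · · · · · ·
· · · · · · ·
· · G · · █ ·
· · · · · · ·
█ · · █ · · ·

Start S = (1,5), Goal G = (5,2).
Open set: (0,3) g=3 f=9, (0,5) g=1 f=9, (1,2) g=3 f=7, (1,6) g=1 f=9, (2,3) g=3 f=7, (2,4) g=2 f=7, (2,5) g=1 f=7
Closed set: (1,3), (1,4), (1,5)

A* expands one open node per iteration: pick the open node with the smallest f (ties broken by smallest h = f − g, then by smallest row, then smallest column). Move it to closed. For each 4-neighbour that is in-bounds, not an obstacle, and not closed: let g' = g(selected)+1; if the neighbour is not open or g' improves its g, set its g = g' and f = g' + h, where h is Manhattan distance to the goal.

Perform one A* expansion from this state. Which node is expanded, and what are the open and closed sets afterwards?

expanded=(1,2); open=[(0,2) g=4 f=9, (0,3) g=3 f=9, (0,5) g=1 f=9, (1,1) g=4 f=9, (1,6) g=1 f=9, (2,2) g=4 f=7, (2,3) g=3 f=7, (2,4) g=2 f=7, (2,5) g=1 f=7]; closed=[(1,2), (1,3), (1,4), (1,5)]

step 1: expand (1,2) (f=7, h=4) → closed; open now [(0,2) g=4 f=9, (0,3) g=3 f=9, (0,5) g=1 f=9, (1,1) g=4 f=9, (1,6) g=1 f=9, (2,2) g=4 f=7, (2,3) g=3 f=7, (2,4) g=2 f=7, (2,5) g=1 f=7]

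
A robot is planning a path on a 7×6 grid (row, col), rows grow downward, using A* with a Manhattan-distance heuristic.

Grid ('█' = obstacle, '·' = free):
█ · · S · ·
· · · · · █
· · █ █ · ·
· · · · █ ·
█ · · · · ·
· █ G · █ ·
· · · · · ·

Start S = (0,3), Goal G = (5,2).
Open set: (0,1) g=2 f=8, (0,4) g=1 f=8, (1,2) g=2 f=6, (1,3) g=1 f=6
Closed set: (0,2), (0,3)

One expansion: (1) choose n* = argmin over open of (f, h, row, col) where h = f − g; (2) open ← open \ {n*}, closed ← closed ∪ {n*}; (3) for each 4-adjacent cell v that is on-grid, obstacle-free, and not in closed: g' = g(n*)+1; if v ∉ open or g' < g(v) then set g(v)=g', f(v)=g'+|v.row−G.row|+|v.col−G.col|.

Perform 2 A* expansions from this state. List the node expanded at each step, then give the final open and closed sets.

order=[(1,2) → (1,3)]; open=[(0,1) g=2 f=8, (0,4) g=1 f=8, (1,1) g=3 f=8, (1,4) g=2 f=8]; closed=[(0,2), (0,3), (1,2), (1,3)]

step 1: expand (1,2) (f=6, h=4) → closed; open now [(0,1) g=2 f=8, (0,4) g=1 f=8, (1,1) g=3 f=8, (1,3) g=1 f=6]
step 2: expand (1,3) (f=6, h=5) → closed; open now [(0,1) g=2 f=8, (0,4) g=1 f=8, (1,1) g=3 f=8, (1,4) g=2 f=8]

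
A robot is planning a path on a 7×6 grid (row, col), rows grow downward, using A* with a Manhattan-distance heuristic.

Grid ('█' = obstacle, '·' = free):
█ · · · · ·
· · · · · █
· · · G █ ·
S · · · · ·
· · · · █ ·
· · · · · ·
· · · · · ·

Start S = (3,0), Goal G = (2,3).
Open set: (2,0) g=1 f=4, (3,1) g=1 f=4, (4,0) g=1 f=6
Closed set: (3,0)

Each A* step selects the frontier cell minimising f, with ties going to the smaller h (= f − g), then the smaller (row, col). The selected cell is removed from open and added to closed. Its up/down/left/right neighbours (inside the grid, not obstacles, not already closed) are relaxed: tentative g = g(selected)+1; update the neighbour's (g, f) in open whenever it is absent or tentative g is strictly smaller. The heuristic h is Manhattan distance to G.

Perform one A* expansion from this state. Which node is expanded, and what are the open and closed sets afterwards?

expanded=(2,0); open=[(1,0) g=2 f=6, (2,1) g=2 f=4, (3,1) g=1 f=4, (4,0) g=1 f=6]; closed=[(2,0), (3,0)]

step 1: expand (2,0) (f=4, h=3) → closed; open now [(1,0) g=2 f=6, (2,1) g=2 f=4, (3,1) g=1 f=4, (4,0) g=1 f=6]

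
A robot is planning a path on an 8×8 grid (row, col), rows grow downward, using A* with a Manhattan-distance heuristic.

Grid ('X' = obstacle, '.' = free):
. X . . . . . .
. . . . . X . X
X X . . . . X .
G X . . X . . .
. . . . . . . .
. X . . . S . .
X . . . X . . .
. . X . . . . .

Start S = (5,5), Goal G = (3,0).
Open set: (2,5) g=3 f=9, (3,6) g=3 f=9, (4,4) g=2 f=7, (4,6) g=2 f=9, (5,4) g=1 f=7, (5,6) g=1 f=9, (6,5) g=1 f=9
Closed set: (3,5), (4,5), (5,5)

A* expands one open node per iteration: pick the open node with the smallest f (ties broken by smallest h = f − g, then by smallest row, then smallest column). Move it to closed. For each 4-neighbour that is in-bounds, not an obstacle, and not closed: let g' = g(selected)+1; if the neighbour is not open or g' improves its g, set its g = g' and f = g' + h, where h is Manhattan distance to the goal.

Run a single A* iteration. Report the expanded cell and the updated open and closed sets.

step 1: expand (4,4) (f=7, h=5) → closed; open now [(2,5) g=3 f=9, (3,6) g=3 f=9, (4,3) g=3 f=7, (4,6) g=2 f=9, (5,4) g=1 f=7, (5,6) g=1 f=9, (6,5) g=1 f=9]

expanded=(4,4); open=[(2,5) g=3 f=9, (3,6) g=3 f=9, (4,3) g=3 f=7, (4,6) g=2 f=9, (5,4) g=1 f=7, (5,6) g=1 f=9, (6,5) g=1 f=9]; closed=[(3,5), (4,4), (4,5), (5,5)]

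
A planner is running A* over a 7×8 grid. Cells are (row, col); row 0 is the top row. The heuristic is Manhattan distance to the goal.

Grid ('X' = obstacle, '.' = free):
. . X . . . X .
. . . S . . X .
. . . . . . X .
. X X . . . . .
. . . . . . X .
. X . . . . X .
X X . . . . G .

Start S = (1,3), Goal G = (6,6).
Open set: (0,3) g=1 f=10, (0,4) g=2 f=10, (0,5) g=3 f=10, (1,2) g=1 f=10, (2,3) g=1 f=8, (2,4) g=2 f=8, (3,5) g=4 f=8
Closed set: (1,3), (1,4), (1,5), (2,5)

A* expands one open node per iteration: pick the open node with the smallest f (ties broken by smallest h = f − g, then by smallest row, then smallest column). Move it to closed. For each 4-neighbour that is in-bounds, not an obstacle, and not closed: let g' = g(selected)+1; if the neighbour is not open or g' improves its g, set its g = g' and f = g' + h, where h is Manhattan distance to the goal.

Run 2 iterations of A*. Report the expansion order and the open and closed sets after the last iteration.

order=[(3,5) → (3,6)]; open=[(0,3) g=1 f=10, (0,4) g=2 f=10, (0,5) g=3 f=10, (1,2) g=1 f=10, (2,3) g=1 f=8, (2,4) g=2 f=8, (3,4) g=5 f=10, (3,7) g=6 f=10, (4,5) g=5 f=8]; closed=[(1,3), (1,4), (1,5), (2,5), (3,5), (3,6)]

step 1: expand (3,5) (f=8, h=4) → closed; open now [(0,3) g=1 f=10, (0,4) g=2 f=10, (0,5) g=3 f=10, (1,2) g=1 f=10, (2,3) g=1 f=8, (2,4) g=2 f=8, (3,4) g=5 f=10, (3,6) g=5 f=8, (4,5) g=5 f=8]
step 2: expand (3,6) (f=8, h=3) → closed; open now [(0,3) g=1 f=10, (0,4) g=2 f=10, (0,5) g=3 f=10, (1,2) g=1 f=10, (2,3) g=1 f=8, (2,4) g=2 f=8, (3,4) g=5 f=10, (3,7) g=6 f=10, (4,5) g=5 f=8]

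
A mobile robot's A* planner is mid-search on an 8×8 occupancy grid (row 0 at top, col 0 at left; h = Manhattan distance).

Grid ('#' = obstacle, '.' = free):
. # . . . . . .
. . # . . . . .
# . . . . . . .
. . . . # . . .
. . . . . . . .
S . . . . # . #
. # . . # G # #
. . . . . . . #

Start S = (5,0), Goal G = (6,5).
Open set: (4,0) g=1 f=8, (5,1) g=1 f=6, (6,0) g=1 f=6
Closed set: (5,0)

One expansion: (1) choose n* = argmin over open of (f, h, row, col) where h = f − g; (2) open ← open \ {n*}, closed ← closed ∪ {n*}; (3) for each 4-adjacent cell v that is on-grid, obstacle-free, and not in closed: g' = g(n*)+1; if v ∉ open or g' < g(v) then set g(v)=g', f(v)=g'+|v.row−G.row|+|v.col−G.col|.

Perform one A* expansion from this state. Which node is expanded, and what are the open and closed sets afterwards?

expanded=(5,1); open=[(4,0) g=1 f=8, (4,1) g=2 f=8, (5,2) g=2 f=6, (6,0) g=1 f=6]; closed=[(5,0), (5,1)]

step 1: expand (5,1) (f=6, h=5) → closed; open now [(4,0) g=1 f=8, (4,1) g=2 f=8, (5,2) g=2 f=6, (6,0) g=1 f=6]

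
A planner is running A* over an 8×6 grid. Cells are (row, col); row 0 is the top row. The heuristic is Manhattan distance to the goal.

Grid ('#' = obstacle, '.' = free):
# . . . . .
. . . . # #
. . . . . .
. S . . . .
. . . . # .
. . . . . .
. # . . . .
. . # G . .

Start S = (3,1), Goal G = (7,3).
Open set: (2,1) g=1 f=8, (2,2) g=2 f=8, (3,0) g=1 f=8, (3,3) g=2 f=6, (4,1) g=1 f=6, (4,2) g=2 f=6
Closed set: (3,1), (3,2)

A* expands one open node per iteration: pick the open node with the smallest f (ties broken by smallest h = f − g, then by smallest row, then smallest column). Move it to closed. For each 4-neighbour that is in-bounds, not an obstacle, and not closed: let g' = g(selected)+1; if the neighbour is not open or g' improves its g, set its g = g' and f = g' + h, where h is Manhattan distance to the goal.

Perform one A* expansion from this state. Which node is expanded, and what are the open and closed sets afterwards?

step 1: expand (3,3) (f=6, h=4) → closed; open now [(2,1) g=1 f=8, (2,2) g=2 f=8, (2,3) g=3 f=8, (3,0) g=1 f=8, (3,4) g=3 f=8, (4,1) g=1 f=6, (4,2) g=2 f=6, (4,3) g=3 f=6]

expanded=(3,3); open=[(2,1) g=1 f=8, (2,2) g=2 f=8, (2,3) g=3 f=8, (3,0) g=1 f=8, (3,4) g=3 f=8, (4,1) g=1 f=6, (4,2) g=2 f=6, (4,3) g=3 f=6]; closed=[(3,1), (3,2), (3,3)]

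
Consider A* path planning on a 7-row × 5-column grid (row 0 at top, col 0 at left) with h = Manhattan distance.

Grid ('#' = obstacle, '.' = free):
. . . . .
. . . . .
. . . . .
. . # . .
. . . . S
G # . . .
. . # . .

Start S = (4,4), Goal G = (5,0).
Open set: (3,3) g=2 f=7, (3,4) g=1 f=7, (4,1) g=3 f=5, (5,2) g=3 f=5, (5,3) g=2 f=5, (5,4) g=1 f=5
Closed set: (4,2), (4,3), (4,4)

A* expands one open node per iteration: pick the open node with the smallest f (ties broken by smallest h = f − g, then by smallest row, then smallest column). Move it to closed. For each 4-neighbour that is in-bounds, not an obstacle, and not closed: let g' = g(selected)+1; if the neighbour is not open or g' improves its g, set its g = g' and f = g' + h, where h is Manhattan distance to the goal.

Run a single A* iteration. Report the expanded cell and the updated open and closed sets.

step 1: expand (4,1) (f=5, h=2) → closed; open now [(3,1) g=4 f=7, (3,3) g=2 f=7, (3,4) g=1 f=7, (4,0) g=4 f=5, (5,2) g=3 f=5, (5,3) g=2 f=5, (5,4) g=1 f=5]

expanded=(4,1); open=[(3,1) g=4 f=7, (3,3) g=2 f=7, (3,4) g=1 f=7, (4,0) g=4 f=5, (5,2) g=3 f=5, (5,3) g=2 f=5, (5,4) g=1 f=5]; closed=[(4,1), (4,2), (4,3), (4,4)]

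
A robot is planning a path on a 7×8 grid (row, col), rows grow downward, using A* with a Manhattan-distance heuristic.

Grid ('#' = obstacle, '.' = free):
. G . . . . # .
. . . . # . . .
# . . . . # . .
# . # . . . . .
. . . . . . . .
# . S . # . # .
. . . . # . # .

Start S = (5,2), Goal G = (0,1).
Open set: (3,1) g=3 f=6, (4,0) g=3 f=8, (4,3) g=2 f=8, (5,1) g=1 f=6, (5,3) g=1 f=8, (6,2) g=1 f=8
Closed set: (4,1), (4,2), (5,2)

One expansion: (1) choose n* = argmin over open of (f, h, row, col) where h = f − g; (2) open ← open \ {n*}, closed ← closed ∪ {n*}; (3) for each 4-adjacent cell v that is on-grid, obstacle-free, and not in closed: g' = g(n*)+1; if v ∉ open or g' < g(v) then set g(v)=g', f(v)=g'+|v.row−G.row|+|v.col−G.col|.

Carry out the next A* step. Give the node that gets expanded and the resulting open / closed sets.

step 1: expand (3,1) (f=6, h=3) → closed; open now [(2,1) g=4 f=6, (4,0) g=3 f=8, (4,3) g=2 f=8, (5,1) g=1 f=6, (5,3) g=1 f=8, (6,2) g=1 f=8]

expanded=(3,1); open=[(2,1) g=4 f=6, (4,0) g=3 f=8, (4,3) g=2 f=8, (5,1) g=1 f=6, (5,3) g=1 f=8, (6,2) g=1 f=8]; closed=[(3,1), (4,1), (4,2), (5,2)]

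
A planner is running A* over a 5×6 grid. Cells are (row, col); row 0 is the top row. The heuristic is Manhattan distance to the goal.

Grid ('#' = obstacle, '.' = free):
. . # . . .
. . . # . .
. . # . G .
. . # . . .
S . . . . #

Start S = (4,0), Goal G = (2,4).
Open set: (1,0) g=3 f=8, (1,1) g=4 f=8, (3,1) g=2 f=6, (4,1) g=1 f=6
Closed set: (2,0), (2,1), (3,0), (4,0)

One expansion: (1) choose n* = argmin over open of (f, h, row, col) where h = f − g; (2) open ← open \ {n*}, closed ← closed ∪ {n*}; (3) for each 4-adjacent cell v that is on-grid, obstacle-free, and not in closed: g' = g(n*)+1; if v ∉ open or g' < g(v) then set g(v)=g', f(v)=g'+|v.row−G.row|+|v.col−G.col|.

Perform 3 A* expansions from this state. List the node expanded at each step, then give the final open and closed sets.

step 1: expand (3,1) (f=6, h=4) → closed; open now [(1,0) g=3 f=8, (1,1) g=4 f=8, (4,1) g=1 f=6]
step 2: expand (4,1) (f=6, h=5) → closed; open now [(1,0) g=3 f=8, (1,1) g=4 f=8, (4,2) g=2 f=6]
step 3: expand (4,2) (f=6, h=4) → closed; open now [(1,0) g=3 f=8, (1,1) g=4 f=8, (4,3) g=3 f=6]

order=[(3,1) → (4,1) → (4,2)]; open=[(1,0) g=3 f=8, (1,1) g=4 f=8, (4,3) g=3 f=6]; closed=[(2,0), (2,1), (3,0), (3,1), (4,0), (4,1), (4,2)]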